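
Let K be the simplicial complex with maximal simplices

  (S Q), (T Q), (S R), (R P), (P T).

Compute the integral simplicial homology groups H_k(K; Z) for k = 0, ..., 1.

Take the total order P < Q < R < S < T on the vertex set. Then K (dimension 1) consists of the simplices:

  0-simplices (5): P, Q, R, S, T
  1-simplices (5): PR, PT, QS, QT, RS

Hence C_0 ≅ Z^5, C_1 ≅ Z^5.

Boundary ∂_1: C_1 → C_0 sends each edge [p,q] (with p < q) to q − p.
The 5×5 boundary matrix has rank 4 and Smith normal form diag(1,1,1,1).

From H_k ≅ ker(∂_k) / im(∂_{k+1}) we obtain:

  H_0: rank C_0 − rank ∂_1 = 5 − 4 = 1, and the invariant factors of ∂_1 are all 1, so H_0 = Z.
  H_1: rank ker ∂_1 − rank ∂_2 = (5 − 4) − 0 = 1, and there is no ∂_2, so H_1 = Z.

As a check, the Euler characteristic is 5 − 5 = 0, which agrees with 1 − 1 = 0.

H_0 = Z,  H_1 = Z.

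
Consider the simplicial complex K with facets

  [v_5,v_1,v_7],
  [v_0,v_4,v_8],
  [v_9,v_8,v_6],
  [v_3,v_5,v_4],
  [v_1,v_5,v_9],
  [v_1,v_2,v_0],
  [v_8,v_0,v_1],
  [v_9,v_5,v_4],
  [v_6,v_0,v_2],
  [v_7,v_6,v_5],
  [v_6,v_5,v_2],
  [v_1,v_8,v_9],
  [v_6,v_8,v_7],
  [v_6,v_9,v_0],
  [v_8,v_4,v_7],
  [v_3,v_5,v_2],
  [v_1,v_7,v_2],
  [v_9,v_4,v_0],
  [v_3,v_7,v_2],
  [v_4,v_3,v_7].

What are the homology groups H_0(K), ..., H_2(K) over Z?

Take the total order v_0 < v_1 < v_2 < v_3 < v_4 < v_5 < v_6 < v_7 < v_8 < v_9 on the vertex set. Then K (dimension 2) consists of the simplices:

  0-simplices (10): [v_0], [v_1], [v_2], [v_3], [v_4], [v_5], [v_6], [v_7], [v_8], [v_9]
  1-simplices (30): (30 of them)
  2-simplices (20): (20 of them)

giving chain groups C_0 ≅ Z^10, C_1 ≅ Z^30, C_2 ≅ Z^20.

∂_1: C_1 → C_0 sends each edge [p,q] (with p < q) to q − p.
The 10×30 boundary matrix has rank 9 and Smith normal form diag(1,1,1,1,1,1,1,1,1).

The boundary map ∂_2: C_2 → C_1 sends each 2-simplex [p,q,r] to [q,r] − [p,r] + [p,q]. For instance
  ∂[v_0,v_6,v_9] = [v_6,v_9] − [v_0,v_9] + [v_0,v_6],
  ∂[v_1,v_2,v_7] = [v_2,v_7] − [v_1,v_7] + [v_1,v_2].
The 30×20 boundary matrix has rank 20 and Smith normal form diag(1,1,1,1,1,1,1,1,1,1,1,1,1,1,1,1,1,1,1,2).

Reading off H_k = ker ∂_k / im ∂_{k+1}:

  H_0: rank C_0 − rank ∂_1 = 10 − 9 = 1, and the invariant factors of ∂_1 are all 1, so H_0 ≅ Z.
  H_1: rank ker ∂_1 − rank ∂_2 = (30 − 9) − 20 = 1, and ∂_2 has invariant factor 2 > 1, so H_1 ≅ Z ⊕ Z/2.
  H_2: rank ker ∂_2 − rank ∂_3 = (20 − 20) − 0 = 0, and there is no ∂_3, so H_2 ≅ 0.

As a check, the Euler characteristic is 10 − 30 + 20 = 0, which agrees with 1 − 1 + 0 = 0.
(K is a triangulation of the Klein bottle.)

H_0 ≅ Z,  H_1 ≅ Z ⊕ Z/2,  H_2 = 0.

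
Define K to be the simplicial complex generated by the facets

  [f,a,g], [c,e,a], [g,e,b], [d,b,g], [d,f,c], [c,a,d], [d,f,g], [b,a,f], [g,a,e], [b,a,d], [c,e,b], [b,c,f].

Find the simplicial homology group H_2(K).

H_2 ≅ 0.

Take the total order a < b < c < d < e < f < g on the vertex set. Then K (dimension 2) consists of the simplices:

  0-simplices (7): a, b, c, d, e, f, g
  1-simplices (18): ab, ac, ad, ae, af, ag, bc, bd, be, bf, bg, cd, ce, cf, df, dg, eg, fg
  2-simplices (12): abd, abf, acd, ace, aeg, afg, bce, bcf, bdg, beg, cdf, dfg

Hence C_0 ≅ Z^7, C_1 ≅ Z^18, C_2 ≅ Z^12.

The boundary map ∂_1: C_1 → C_0 sends each edge [p,q] (with p < q) to q − p. For instance
  ∂ag = g − a.
The 7×18 boundary matrix has rank 6 and Smith normal form diag(1,1,1,1,1,1).

∂_2: C_2 → C_1 maps a triangle to the signed sum of its edges. For instance
  ∂afg = fg − ag + af,
  ∂abf = bf − af + ab.
The 18×12 boundary matrix has rank 12 and Smith normal form diag(1,1,1,1,1,1,1,1,1,1,1,2).

Computing H_k = (kernel of ∂_k) / (image of ∂_{k+1}):

  H_2: rank ker ∂_2 − rank ∂_3 = (12 − 12) − 0 = 0, and there is no ∂_3, so H_2 ≅ 0.

(K is a triangulation of the real projective plane RP^2.)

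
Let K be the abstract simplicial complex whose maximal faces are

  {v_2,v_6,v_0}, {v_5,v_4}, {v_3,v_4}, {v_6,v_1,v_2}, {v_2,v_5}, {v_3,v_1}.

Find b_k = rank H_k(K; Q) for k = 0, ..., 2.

b_0 = 1, b_1 = 1, b_2 = 0.

We work with the vertex ordering v_0 < v_1 < v_2 < v_3 < v_4 < v_5 < v_6. The simplices of K, each written with vertices in increasing order, are:

  0-simplices (7): [v_0], [v_1], [v_2], [v_3], [v_4], [v_5], [v_6]
  1-simplices (9): [v_0,v_2], [v_0,v_6], [v_1,v_2], [v_1,v_3], [v_1,v_6], [v_2,v_5], [v_2,v_6], [v_3,v_4], [v_4,v_5]
  2-simplices (2): [v_0,v_2,v_6], [v_1,v_2,v_6]

Hence C_0 ≅ Z^7, C_1 ≅ Z^9, C_2 ≅ Z^2.

The boundary map ∂_1: C_1 → C_0 is given by ∂[p,q] = [q] − [p].
The 7×9 boundary matrix has rank 6 and Smith normal form diag(1,1,1,1,1,1).

Boundary ∂_2: C_2 → C_1 maps a triangle to the signed sum of its edges. For instance
  ∂[v_1,v_2,v_6] = [v_2,v_6] − [v_1,v_6] + [v_1,v_2],
  ∂[v_0,v_2,v_6] = [v_2,v_6] − [v_0,v_6] + [v_0,v_2].
The 9×2 boundary matrix has rank 2 and Smith normal form diag(1,1).

Reading off H_k = ker ∂_k / im ∂_{k+1}:

  H_0: rank C_0 − rank ∂_1 = 7 − 6 = 1, and the invariant factors of ∂_1 are all 1, so H_0 = Z.
  H_1: rank ker ∂_1 − rank ∂_2 = (9 − 6) − 2 = 1, and the invariant factors of ∂_2 are all 1, so H_1 = Z.
  H_2: rank ker ∂_2 − rank ∂_3 = (2 − 2) − 0 = 0, and there is no ∂_3, so H_2 = 0.

Hence the Betti numbers are b_0 = 1, b_1 = 1, b_2 = 0.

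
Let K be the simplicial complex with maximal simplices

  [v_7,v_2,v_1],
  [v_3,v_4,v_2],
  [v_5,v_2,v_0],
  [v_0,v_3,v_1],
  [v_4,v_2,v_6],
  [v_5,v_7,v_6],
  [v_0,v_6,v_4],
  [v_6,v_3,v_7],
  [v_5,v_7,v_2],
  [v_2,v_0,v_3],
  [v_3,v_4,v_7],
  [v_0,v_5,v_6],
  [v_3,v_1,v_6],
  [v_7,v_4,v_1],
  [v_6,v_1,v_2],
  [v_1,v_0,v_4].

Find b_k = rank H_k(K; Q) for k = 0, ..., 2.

b_0 = 1, b_1 = 2, b_2 = 1.

Fix the vertex order v_0 < v_1 < v_2 < v_3 < v_4 < v_5 < v_6 < v_7 and write every simplex with vertices in increasing order. Then dim K = 2 and the simplices of K are:

  0-simplices (8): [v_0], [v_1], [v_2], [v_3], [v_4], [v_5], [v_6], [v_7]
  1-simplices (24): (24 of them)
  2-simplices (16): (16 of them)

Hence C_0 ≅ Z^8, C_1 ≅ Z^24, C_2 ≅ Z^16.

∂_1: C_1 → C_0 sends each edge [p,q] (with p < q) to q − p.
This gives a 8×24 integer matrix of rank 7; reducing to Smith normal form yields diagonal entries (1,1,1,1,1,1,1).

The boundary map ∂_2: C_2 → C_1 maps a triangle to the signed sum of its edges. For instance
  ∂[v_1,v_2,v_6] = [v_2,v_6] − [v_1,v_6] + [v_1,v_2],
  ∂[v_0,v_1,v_3] = [v_1,v_3] − [v_0,v_3] + [v_0,v_1].
The resulting 24×16 matrix has rank 15, and its Smith normal form has invariant factors (1,1,1,1,1,1,1,1,1,1,1,1,1,1,1).

Now H_k = ker ∂_k / im ∂_{k+1}, so:

  H_0: rank C_0 − rank ∂_1 = 8 − 7 = 1, and the invariant factors of ∂_1 are all 1, so H_0 ≅ Z.
  H_1: rank ker ∂_1 − rank ∂_2 = (24 − 7) − 15 = 2, and the invariant factors of ∂_2 are all 1, so H_1 ≅ Z^2.
  H_2: rank ker ∂_2 − rank ∂_3 = (16 − 15) − 0 = 1, and there is no ∂_3, so H_2 ≅ Z.

(K is a triangulation of the torus T^2.)

Hence the Betti numbers are b_0 = 1, b_1 = 2, b_2 = 1.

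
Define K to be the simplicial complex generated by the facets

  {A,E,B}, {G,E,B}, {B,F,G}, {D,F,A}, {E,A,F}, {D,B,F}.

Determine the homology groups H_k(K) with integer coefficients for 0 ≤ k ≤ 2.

H_0 = Z,  H_1 = Z,  H_2 = 0.

We work with the vertex ordering A < B < D < E < F < G. The simplices of K, each written with vertices in increasing order, are:

  0-simplices (6): A, B, D, E, F, G
  1-simplices (12): AB, AD, AE, AF, BD, BE, BF, BG, DF, EF, EG, FG
  2-simplices (6): ABE, ADF, AEF, BDF, BEG, BFG

Hence C_0 ≅ Z^6, C_1 ≅ Z^12, C_2 ≅ Z^6.

Boundary ∂_1: C_1 → C_0 sends each edge [p,q] (with p < q) to q − p.
As a 6×12 matrix over Z this has rank 5, with invariant factors (1,1,1,1,1).

∂_2: C_2 → C_1 maps a triangle to the signed sum of its edges. For instance
  ∂BDF = DF − BF + BD,
  ∂AEF = EF − AF + AE.
This gives a 12×6 integer matrix of rank 6; reducing to Smith normal form yields diagonal entries (1,1,1,1,1,1).

Reading off H_k = ker ∂_k / im ∂_{k+1}:

  H_0: rank C_0 − rank ∂_1 = 6 − 5 = 1, and the invariant factors of ∂_1 are all 1, so H_0 ≅ Z.
  H_1: rank ker ∂_1 − rank ∂_2 = (12 − 5) − 6 = 1, and the invariant factors of ∂_2 are all 1, so H_1 ≅ Z.
  H_2: rank ker ∂_2 − rank ∂_3 = (6 − 6) − 0 = 0, and there is no ∂_3, so H_2 ≅ 0.

(K is a triangulation of the cylinder S^1 x I.)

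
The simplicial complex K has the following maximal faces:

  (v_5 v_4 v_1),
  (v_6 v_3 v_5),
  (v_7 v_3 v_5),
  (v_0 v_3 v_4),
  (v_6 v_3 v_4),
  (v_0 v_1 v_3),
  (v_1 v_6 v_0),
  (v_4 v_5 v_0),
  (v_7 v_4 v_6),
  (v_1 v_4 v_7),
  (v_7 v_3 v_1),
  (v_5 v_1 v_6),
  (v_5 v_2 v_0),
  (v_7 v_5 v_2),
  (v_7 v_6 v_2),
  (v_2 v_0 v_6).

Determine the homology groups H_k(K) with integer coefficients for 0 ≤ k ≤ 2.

H_0 ≅ Z,  H_1 ≅ Z^2,  H_2 ≅ Z.

We work with the vertex ordering v_0 < v_1 < v_2 < v_3 < v_4 < v_5 < v_6 < v_7. The simplices of K, each written with vertices in increasing order, are:

  0-simplices (8): [v_0], [v_1], [v_2], [v_3], [v_4], [v_5], [v_6], [v_7]
  1-simplices (24): (24 of them)
  2-simplices (16): (16 of them)

giving chain groups C_0 ≅ Z^8, C_1 ≅ Z^24, C_2 ≅ Z^16.

Boundary ∂_1: C_1 → C_0 maps an edge to its endpoints' difference, ∂[p,q] = q − p. For instance
  ∂[v_3,v_5] = [v_5] − [v_3].
As a 8×24 matrix over Z this has rank 7, with invariant factors (1,1,1,1,1,1,1).

The boundary map ∂_2: C_2 → C_1 maps a triangle to the signed sum of its edges. For instance
  ∂[v_0,v_1,v_6] = [v_1,v_6] − [v_0,v_6] + [v_0,v_1],
  ∂[v_3,v_5,v_7] = [v_5,v_7] − [v_3,v_7] + [v_3,v_5].
The 24×16 boundary matrix has rank 15 and Smith normal form diag(1,1,1,1,1,1,1,1,1,1,1,1,1,1,1).

Computing H_k = (kernel of ∂_k) / (image of ∂_{k+1}):

  H_0: rank C_0 − rank ∂_1 = 8 − 7 = 1, and the invariant factors of ∂_1 are all 1, so H_0 ≅ Z.
  H_1: rank ker ∂_1 − rank ∂_2 = (24 − 7) − 15 = 2, and the invariant factors of ∂_2 are all 1, so H_1 ≅ Z^2.
  H_2: rank ker ∂_2 − rank ∂_3 = (16 − 15) − 0 = 1, and there is no ∂_3, so H_2 ≅ Z.

(K is a triangulation of the torus T^2.)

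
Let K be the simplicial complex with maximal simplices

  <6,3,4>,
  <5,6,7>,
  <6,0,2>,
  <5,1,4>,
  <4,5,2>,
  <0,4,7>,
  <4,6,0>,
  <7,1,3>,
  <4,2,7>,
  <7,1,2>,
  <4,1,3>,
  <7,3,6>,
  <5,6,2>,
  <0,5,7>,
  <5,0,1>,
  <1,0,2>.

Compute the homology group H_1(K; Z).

H_1 ≅ Z^2.

K has 8 vertices, 24 edges, 16 triangles.
rank ∂_1 = 7, rank ∂_2 = 15 ⇒ b_1 = 24 − 7 − 15 = 2; all invariant factors of ∂_2 are 1 so no torsion. So H_1 = Z^2.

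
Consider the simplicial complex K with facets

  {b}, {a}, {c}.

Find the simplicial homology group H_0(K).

H_0 = Z^3.

We work with the vertex ordering a < b < c. The simplices of K, each written with vertices in increasing order, are:

  0-simplices (3): a, b, c

so the chain groups are C_0 ≅ Z^3.

Reading off H_k = ker ∂_k / im ∂_{k+1}:

  H_0: rank C_0 − rank ∂_1 = 3 − 0 = 3, and there is no ∂_1, so H_0 = Z^3.

(K is a triangulation of a set of 3 points.)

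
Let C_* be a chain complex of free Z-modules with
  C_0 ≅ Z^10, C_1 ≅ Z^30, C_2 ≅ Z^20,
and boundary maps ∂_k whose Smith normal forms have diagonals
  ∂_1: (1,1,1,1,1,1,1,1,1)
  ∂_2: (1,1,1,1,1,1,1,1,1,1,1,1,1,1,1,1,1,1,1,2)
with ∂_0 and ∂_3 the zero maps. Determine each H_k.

H_0: b_0 = 10 − 0 − 9 = 1; torsion from ∂_1 factors > 1: none. So H_0 = Z.
H_1: b_1 = 30 − 9 − 20 = 1; torsion from ∂_2 factors > 1: [2]. So H_1 = Z ⊕ Z_2.
H_2: b_2 = 20 − 20 − 0 = 0; torsion from ∂_3 factors > 1: none. So H_2 = 0.

H_0 = Z,  H_1 = Z ⊕ Z_2,  H_2 = 0.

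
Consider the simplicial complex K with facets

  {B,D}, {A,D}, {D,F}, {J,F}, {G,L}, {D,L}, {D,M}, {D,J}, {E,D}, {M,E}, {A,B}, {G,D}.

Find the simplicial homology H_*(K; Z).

Fix the vertex order A < B < D < E < F < G < J < L < M and write every simplex with vertices in increasing order. Then dim K = 1 and the simplices of K are:

  0-simplices (9): A, B, D, E, F, G, J, L, M
  1-simplices (12): AB, AD, BD, DE, DF, DG, DJ, DL, DM, EM, FJ, GL

Hence C_0 ≅ Z^9, C_1 ≅ Z^12.

Boundary ∂_1: C_1 → C_0 is given by ∂[p,q] = [q] − [p].
The 9×12 boundary matrix has rank 8 and Smith normal form diag(1,1,1,1,1,1,1,1).

Computing H_k = (kernel of ∂_k) / (image of ∂_{k+1}):

  H_0: rank C_0 − rank ∂_1 = 9 − 8 = 1, and the invariant factors of ∂_1 are all 1, so H_0 = Z.
  H_1: rank ker ∂_1 − rank ∂_2 = (12 − 8) − 0 = 4, and there is no ∂_2, so H_1 = Z^4.

As a check, the Euler characteristic is 9 − 12 = -3, which agrees with 1 − 4 = -3.

H_0 ≅ Z,  H_1 ≅ Z^4.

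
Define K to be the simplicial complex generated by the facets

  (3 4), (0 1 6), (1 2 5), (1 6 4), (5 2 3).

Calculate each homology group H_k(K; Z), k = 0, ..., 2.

Take the total order 0 < 1 < 2 < 3 < 4 < 5 < 6 on the vertex set. Then K (dimension 2) consists of the simplices:

  0-simplices (7): [0], [1], [2], [3], [4], [5], [6]
  1-simplices (11): [0,1], [0,6], [1,2], [1,4], [1,5], [1,6], [2,3], [2,5], [3,4], [3,5], [4,6]
  2-simplices (4): [0,1,6], [1,2,5], [1,4,6], [2,3,5]

Hence C_0 ≅ Z^7, C_1 ≅ Z^11, C_2 ≅ Z^4.

The boundary map ∂_1: C_1 → C_0 maps an edge to its endpoints' difference, ∂[p,q] = q − p.
The 7×11 boundary matrix has rank 6 and Smith normal form diag(1,1,1,1,1,1).

∂_2: C_2 → C_1 maps a triangle to the signed sum of its edges. For instance
  ∂[1,4,6] = [4,6] − [1,6] + [1,4],
  ∂[1,2,5] = [2,5] − [1,5] + [1,2].
This gives a 11×4 integer matrix of rank 4; reducing to Smith normal form yields diagonal entries (1,1,1,1).

From H_k ≅ ker(∂_k) / im(∂_{k+1}) we obtain:

  H_0: rank C_0 − rank ∂_1 = 7 − 6 = 1, and the invariant factors of ∂_1 are all 1, so H_0 = Z.
  H_1: rank ker ∂_1 − rank ∂_2 = (11 − 6) − 4 = 1, and the invariant factors of ∂_2 are all 1, so H_1 = Z.
  H_2: rank ker ∂_2 − rank ∂_3 = (4 − 4) − 0 = 0, and there is no ∂_3, so H_2 = 0.

As a check, the Euler characteristic is 7 − 11 + 4 = 0, which agrees with 1 − 1 + 0 = 0.

H_0 ≅ Z,  H_1 ≅ Z,  H_2 = 0.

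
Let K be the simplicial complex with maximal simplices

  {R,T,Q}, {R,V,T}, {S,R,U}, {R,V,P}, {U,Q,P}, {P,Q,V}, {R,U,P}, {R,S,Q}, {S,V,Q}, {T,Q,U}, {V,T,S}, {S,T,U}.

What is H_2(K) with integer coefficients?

H_2 = 0.

We work with the vertex ordering P < Q < R < S < T < U < V. The simplices of K, each written with vertices in increasing order, are:

  0-simplices (7): P, Q, R, S, T, U, V
  1-simplices (18): PQ, PR, PU, PV, QR, QS, QT, QU, QV, RS, RT, RU, RV, ST, SU, SV, TU, TV
  2-simplices (12): PQU, PQV, PRU, PRV, QRS, QRT, QSV, QTU, RSU, RTV, STU, STV

so the chain groups are C_0 ≅ Z^7, C_1 ≅ Z^18, C_2 ≅ Z^12.

The boundary map ∂_1: C_1 → C_0 sends each edge [p,q] (with p < q) to q − p.
The resulting 7×18 matrix has rank 6, and its Smith normal form has invariant factors (1,1,1,1,1,1).

∂_2: C_2 → C_1 sends each 2-simplex [p,q,r] to [q,r] − [p,r] + [p,q]. For instance
  ∂PQU = QU − PU + PQ,
  ∂QRT = RT − QT + QR.
This gives a 18×12 integer matrix of rank 12; reducing to Smith normal form yields diagonal entries (1,1,1,1,1,1,1,1,1,1,1,2).

Reading off H_k = ker ∂_k / im ∂_{k+1}:

  H_2: rank ker ∂_2 − rank ∂_3 = (12 − 12) − 0 = 0, and there is no ∂_3, so H_2 = 0.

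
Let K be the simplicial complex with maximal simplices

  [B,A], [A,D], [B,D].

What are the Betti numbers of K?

b_0 = 1, b_1 = 1.

Take the total order A < B < D on the vertex set. Then K (dimension 1) consists of the simplices:

  0-simplices (3): A, B, D
  1-simplices (3): AB, AD, BD

so the chain groups are C_0 ≅ Z^3, C_1 ≅ Z^3.

Boundary ∂_1: C_1 → C_0 maps an edge to its endpoints' difference, ∂[p,q] = q − p. For instance
  ∂BD = D − B.
The 3×3 boundary matrix has rank 2 and Smith normal form diag(1,1).

Computing H_k = (kernel of ∂_k) / (image of ∂_{k+1}):

  H_0: rank C_0 − rank ∂_1 = 3 − 2 = 1, and the invariant factors of ∂_1 are all 1, so H_0 ≅ Z.
  H_1: rank ker ∂_1 − rank ∂_2 = (3 − 2) − 0 = 1, and there is no ∂_2, so H_1 ≅ Z.

As a check, the Euler characteristic is 3 − 3 = 0, which agrees with 1 − 1 = 0.

Hence the Betti numbers are b_0 = 1, b_1 = 1.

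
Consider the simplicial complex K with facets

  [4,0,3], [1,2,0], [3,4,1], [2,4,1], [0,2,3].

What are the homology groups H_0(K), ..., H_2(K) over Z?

Order the vertices as 0 < 1 < 2 < 3 < 4. Listing each simplex with vertices in this order, K has dimension 2 with simplices:

  0-simplices (5): [0], [1], [2], [3], [4]
  1-simplices (10): [0,1], [0,2], [0,3], [0,4], [1,2], [1,3], [1,4], [2,3], [2,4], [3,4]
  2-simplices (5): [0,1,2], [0,2,3], [0,3,4], [1,2,4], [1,3,4]

giving chain groups C_0 ≅ Z^5, C_1 ≅ Z^10, C_2 ≅ Z^5.

The boundary map ∂_1: C_1 → C_0 is given by ∂[p,q] = [q] − [p].
This gives a 5×10 integer matrix of rank 4; reducing to Smith normal form yields diagonal entries (1,1,1,1).

Boundary ∂_2: C_2 → C_1 acts by ∂[p,q,r] = [q,r] − [p,r] + [p,q]. For instance
  ∂[0,2,3] = [2,3] − [0,3] + [0,2],
  ∂[1,3,4] = [3,4] − [1,4] + [1,3].
This gives a 10×5 integer matrix of rank 5; reducing to Smith normal form yields diagonal entries (1,1,1,1,1).

Computing H_k = (kernel of ∂_k) / (image of ∂_{k+1}):

  H_0: rank C_0 − rank ∂_1 = 5 − 4 = 1, and the invariant factors of ∂_1 are all 1, so H_0 ≅ Z.
  H_1: rank ker ∂_1 − rank ∂_2 = (10 − 4) − 5 = 1, and the invariant factors of ∂_2 are all 1, so H_1 ≅ Z.
  H_2: rank ker ∂_2 − rank ∂_3 = (5 − 5) − 0 = 0, and there is no ∂_3, so H_2 ≅ 0.

H_0 ≅ Z,  H_1 ≅ Z,  H_2 = 0.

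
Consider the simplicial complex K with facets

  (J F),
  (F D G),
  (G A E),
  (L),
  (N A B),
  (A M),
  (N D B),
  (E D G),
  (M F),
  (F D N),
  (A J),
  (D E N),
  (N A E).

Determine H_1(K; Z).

Take the total order A < B < D < E < F < G < J < L < M < N on the vertex set. Then K (dimension 2) consists of the simplices:

  0-simplices (10): A, B, D, E, F, G, J, L, M, N
  1-simplices (18): AB, AE, AG, AJ, AM, AN, BD, BN, DE, DF, DG, DN, EG, EN, FG, FJ, FM, FN
  2-simplices (8): ABN, AEG, AEN, BDN, DEG, DEN, DFG, DFN

so the chain groups are C_0 ≅ Z^10, C_1 ≅ Z^18, C_2 ≅ Z^8.

Boundary ∂_1: C_1 → C_0 sends each edge [p,q] (with p < q) to q − p.
As a 10×18 matrix over Z this has rank 8, with invariant factors (1,1,1,1,1,1,1,1).

∂_2: C_2 → C_1 maps a triangle to the signed sum of its edges. For instance
  ∂DEG = EG − DG + DE,
  ∂AEG = EG − AG + AE.
This gives a 18×8 integer matrix of rank 8; reducing to Smith normal form yields diagonal entries (1,1,1,1,1,1,1,1).

Reading off H_k = ker ∂_k / im ∂_{k+1}:

  H_1: rank ker ∂_1 − rank ∂_2 = (18 − 8) − 8 = 2, and the invariant factors of ∂_2 are all 1, so H_1 ≅ Z^2.

H_1 = Z^2.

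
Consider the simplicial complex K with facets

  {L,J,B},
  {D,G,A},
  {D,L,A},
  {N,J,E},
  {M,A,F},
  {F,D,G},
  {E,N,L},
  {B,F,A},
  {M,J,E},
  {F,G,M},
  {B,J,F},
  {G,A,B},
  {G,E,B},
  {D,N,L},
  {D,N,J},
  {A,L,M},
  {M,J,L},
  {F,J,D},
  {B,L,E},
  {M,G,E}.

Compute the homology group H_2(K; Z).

We work with the vertex ordering A < B < D < E < F < G < J < L < M < N. The simplices of K, each written with vertices in increasing order, are:

  0-simplices (10): A, B, D, E, F, G, J, L, M, N
  1-simplices (30): AB, AD, AF, AG, AL, AM, BE, BF, BG, BJ, BL, DF, DG, DJ, DL, DN, EG, EJ, EL, EM, EN, FG, FJ, FM, GM, JL, JM, JN, LM, LN
  2-simplices (20): ABF, ABG, ADG, ADL, AFM, ALM, BEG, BEL, BFJ, BJL, DFG, DFJ, DJN, DLN, EGM, EJM, EJN, ELN, FGM, JLM

giving chain groups C_0 ≅ Z^10, C_1 ≅ Z^30, C_2 ≅ Z^20.

∂_1: C_1 → C_0 maps an edge to its endpoints' difference, ∂[p,q] = q − p. For instance
  ∂BJ = J − B.
This gives a 10×30 integer matrix of rank 9; reducing to Smith normal form yields diagonal entries (1,1,1,1,1,1,1,1,1).

Boundary ∂_2: C_2 → C_1 acts by ∂[p,q,r] = [q,r] − [p,r] + [p,q]. For instance
  ∂BEL = EL − BL + BE,
  ∂DLN = LN − DN + DL.
The 30×20 boundary matrix has rank 20 and Smith normal form diag(1,1,1,1,1,1,1,1,1,1,1,1,1,1,1,1,1,1,1,2).

Computing H_k = (kernel of ∂_k) / (image of ∂_{k+1}):

  H_2: rank ker ∂_2 − rank ∂_3 = (20 − 20) − 0 = 0, and there is no ∂_3, so H_2 ≅ 0.

H_2 ≅ 0.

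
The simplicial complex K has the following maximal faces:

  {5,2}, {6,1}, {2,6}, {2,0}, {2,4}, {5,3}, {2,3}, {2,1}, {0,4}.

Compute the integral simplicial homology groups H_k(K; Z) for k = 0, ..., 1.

We work with the vertex ordering 0 < 1 < 2 < 3 < 4 < 5 < 6. The simplices of K, each written with vertices in increasing order, are:

  0-simplices (7): [0], [1], [2], [3], [4], [5], [6]
  1-simplices (9): [0,2], [0,4], [1,2], [1,6], [2,3], [2,4], [2,5], [2,6], [3,5]

Hence C_0 ≅ Z^7, C_1 ≅ Z^9.

Boundary ∂_1: C_1 → C_0 sends each edge [p,q] (with p < q) to q − p. For instance
  ∂[0,2] = [2] − [0].
As a 7×9 matrix over Z this has rank 6, with invariant factors (1,1,1,1,1,1).

Reading off H_k = ker ∂_k / im ∂_{k+1}:

  H_0: rank C_0 − rank ∂_1 = 7 − 6 = 1, and the invariant factors of ∂_1 are all 1, so H_0 ≅ Z.
  H_1: rank ker ∂_1 − rank ∂_2 = (9 − 6) − 0 = 3, and there is no ∂_2, so H_1 ≅ Z^3.

H_0 ≅ Z,  H_1 ≅ Z^3.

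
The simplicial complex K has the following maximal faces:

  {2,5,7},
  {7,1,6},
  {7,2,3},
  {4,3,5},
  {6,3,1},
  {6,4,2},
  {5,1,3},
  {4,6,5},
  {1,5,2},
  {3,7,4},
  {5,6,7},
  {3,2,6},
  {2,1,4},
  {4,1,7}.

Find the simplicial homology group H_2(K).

Fix the vertex order 1 < 2 < 3 < 4 < 5 < 6 < 7 and write every simplex with vertices in increasing order. Then dim K = 2 and the simplices of K are:

  0-simplices (7): [1], [2], [3], [4], [5], [6], [7]
  1-simplices (21): [1,2], [1,3], [1,4], [1,5], [1,6], [1,7], [2,3], [2,4], [2,5], [2,6], [2,7], [3,4], [3,5], [3,6], [3,7], [4,5], [4,6], [4,7], [5,6], [5,7], [6,7]
  2-simplices (14): [1,2,4], [1,2,5], [1,3,5], [1,3,6], [1,4,7], [1,6,7], [2,3,6], [2,3,7], [2,4,6], [2,5,7], [3,4,5], [3,4,7], [4,5,6], [5,6,7]

giving chain groups C_0 ≅ Z^7, C_1 ≅ Z^21, C_2 ≅ Z^14.

Boundary ∂_1: C_1 → C_0 maps an edge to its endpoints' difference, ∂[p,q] = q − p. For instance
  ∂[5,6] = [6] − [5].
The 7×21 boundary matrix has rank 6 and Smith normal form diag(1,1,1,1,1,1).

∂_2: C_2 → C_1 acts by ∂[p,q,r] = [q,r] − [p,r] + [p,q]. For instance
  ∂[2,4,6] = [4,6] − [2,6] + [2,4],
  ∂[1,2,4] = [2,4] − [1,4] + [1,2].
This gives a 21×14 integer matrix of rank 13; reducing to Smith normal form yields diagonal entries (1,1,1,1,1,1,1,1,1,1,1,1,1).

From H_k ≅ ker(∂_k) / im(∂_{k+1}) we obtain:

  H_2: rank ker ∂_2 − rank ∂_3 = (14 − 13) − 0 = 1, and there is no ∂_3, so H_2 = Z.

H_2 = Z.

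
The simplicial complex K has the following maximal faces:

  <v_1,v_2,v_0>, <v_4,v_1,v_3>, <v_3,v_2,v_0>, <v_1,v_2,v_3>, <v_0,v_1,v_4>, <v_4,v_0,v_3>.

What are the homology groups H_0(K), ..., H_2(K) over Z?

K has 5 vertices, 9 edges, 6 triangles.
rank ∂_0 = 0, rank ∂_1 = 4 ⇒ b_0 = 5 − 0 − 4 = 1; all invariant factors of ∂_1 are 1 so no torsion. So H_0 ≅ Z.
rank ∂_1 = 4, rank ∂_2 = 5 ⇒ b_1 = 9 − 4 − 5 = 0; all invariant factors of ∂_2 are 1 so no torsion. So H_1 ≅ 0.
rank ∂_2 = 5, rank ∂_3 = 0 ⇒ b_2 = 6 − 5 − 0 = 1. So H_2 ≅ Z.

H_0 = Z,  H_1 = 0,  H_2 = Z.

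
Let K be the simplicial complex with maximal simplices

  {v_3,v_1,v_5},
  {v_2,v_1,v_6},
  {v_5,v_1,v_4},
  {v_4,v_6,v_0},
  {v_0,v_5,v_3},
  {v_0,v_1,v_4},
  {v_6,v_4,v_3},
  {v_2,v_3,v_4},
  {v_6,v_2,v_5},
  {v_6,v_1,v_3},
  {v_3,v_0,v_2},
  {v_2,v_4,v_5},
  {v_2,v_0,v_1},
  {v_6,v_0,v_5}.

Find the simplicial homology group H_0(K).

H_0 ≅ Z.

Fix the vertex order v_0 < v_1 < v_2 < v_3 < v_4 < v_5 < v_6 and write every simplex with vertices in increasing order. Then dim K = 2 and the simplices of K are:

  0-simplices (7): [v_0], [v_1], [v_2], [v_3], [v_4], [v_5], [v_6]
  1-simplices (21): (21 of them)
  2-simplices (14): (14 of them)

giving chain groups C_0 ≅ Z^7, C_1 ≅ Z^21, C_2 ≅ Z^14.

Boundary ∂_1: C_1 → C_0 maps an edge to its endpoints' difference, ∂[p,q] = q − p. For instance
  ∂[v_2,v_5] = [v_5] − [v_2].
The resulting 7×21 matrix has rank 6, and its Smith normal form has invariant factors (1,1,1,1,1,1).

The boundary map ∂_2: C_2 → C_1 sends each 2-simplex [p,q,r] to [q,r] − [p,r] + [p,q]. For instance
  ∂[v_1,v_3,v_5] = [v_3,v_5] − [v_1,v_5] + [v_1,v_3],
  ∂[v_0,v_4,v_6] = [v_4,v_6] − [v_0,v_6] + [v_0,v_4].
The resulting 21×14 matrix has rank 13, and its Smith normal form has invariant factors (1,1,1,1,1,1,1,1,1,1,1,1,1).

Now H_k = ker ∂_k / im ∂_{k+1}, so:

  H_0: rank C_0 − rank ∂_1 = 7 − 6 = 1, and the invariant factors of ∂_1 are all 1, so H_0 = Z.

(K is a triangulation of the torus T^2.)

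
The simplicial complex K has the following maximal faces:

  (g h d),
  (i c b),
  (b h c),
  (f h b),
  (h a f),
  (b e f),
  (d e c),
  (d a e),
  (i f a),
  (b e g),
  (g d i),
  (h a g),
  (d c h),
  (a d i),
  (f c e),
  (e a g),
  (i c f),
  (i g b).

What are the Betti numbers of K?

Take the total order a < b < c < d < e < f < g < h < i on the vertex set. Then K (dimension 2) consists of the simplices:

  0-simplices (9): a, b, c, d, e, f, g, h, i
  1-simplices (27): ad, ae, af, ag, ah, ai, bc, be, bf, bg, bh, bi, cd, ce, cf, ch, ci, de, dg, dh, di, ef, eg, fh, fi, gh, gi
  2-simplices (18): ade, adi, aeg, afh, afi, agh, bch, bci, bef, beg, bfh, bgi, cde, cdh, cef, cfi, dgh, dgi

so the chain groups are C_0 ≅ Z^9, C_1 ≅ Z^27, C_2 ≅ Z^18.

Boundary ∂_1: C_1 → C_0 maps an edge to its endpoints' difference, ∂[p,q] = q − p.
This gives a 9×27 integer matrix of rank 8; reducing to Smith normal form yields diagonal entries (1,1,1,1,1,1,1,1).

∂_2: C_2 → C_1 maps a triangle to the signed sum of its edges. For instance
  ∂ade = de − ae + ad,
  ∂adi = di − ai + ad.
As a 27×18 matrix over Z this has rank 18, with invariant factors (1,1,1,1,1,1,1,1,1,1,1,1,1,1,1,1,1,2).

Now H_k = ker ∂_k / im ∂_{k+1}, so:

  H_0: rank C_0 − rank ∂_1 = 9 − 8 = 1, and the invariant factors of ∂_1 are all 1, so H_0 ≅ Z.
  H_1: rank ker ∂_1 − rank ∂_2 = (27 − 8) − 18 = 1, and ∂_2 has invariant factor 2 > 1, so H_1 ≅ Z ⊕ Z/2.
  H_2: rank ker ∂_2 − rank ∂_3 = (18 − 18) − 0 = 0, and there is no ∂_3, so H_2 ≅ 0.

Hence the Betti numbers are b_0 = 1, b_1 = 1, b_2 = 0.

b_0 = 1, b_1 = 1, b_2 = 0.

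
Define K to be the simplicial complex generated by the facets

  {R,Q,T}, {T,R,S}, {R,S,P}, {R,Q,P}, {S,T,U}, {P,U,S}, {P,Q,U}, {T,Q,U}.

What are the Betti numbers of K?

b_0 = 1, b_1 = 0, b_2 = 1.

K has 6 vertices, 12 edges, 8 triangles.
rank ∂_0 = 0, rank ∂_1 = 5 ⇒ b_0 = 6 − 0 − 5 = 1; all invariant factors of ∂_1 are 1 so no torsion. So H_0 ≅ Z.
rank ∂_1 = 5, rank ∂_2 = 7 ⇒ b_1 = 12 − 5 − 7 = 0; all invariant factors of ∂_2 are 1 so no torsion. So H_1 ≅ 0.
rank ∂_2 = 7, rank ∂_3 = 0 ⇒ b_2 = 8 − 7 − 0 = 1. So H_2 ≅ Z.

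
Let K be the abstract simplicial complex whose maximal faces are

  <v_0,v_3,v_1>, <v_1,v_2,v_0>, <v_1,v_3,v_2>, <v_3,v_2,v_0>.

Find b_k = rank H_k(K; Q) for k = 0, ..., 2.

b_0 = 1, b_1 = 0, b_2 = 1.

Order the vertices as v_0 < v_1 < v_2 < v_3. Listing each simplex with vertices in this order, K has dimension 2 with simplices:

  0-simplices (4): [v_0], [v_1], [v_2], [v_3]
  1-simplices (6): [v_0,v_1], [v_0,v_2], [v_0,v_3], [v_1,v_2], [v_1,v_3], [v_2,v_3]
  2-simplices (4): [v_0,v_1,v_2], [v_0,v_1,v_3], [v_0,v_2,v_3], [v_1,v_2,v_3]

giving chain groups C_0 ≅ Z^4, C_1 ≅ Z^6, C_2 ≅ Z^4.

The boundary map ∂_1: C_1 → C_0 sends each edge [p,q] (with p < q) to q − p. For instance
  ∂[v_1,v_3] = [v_3] − [v_1].
The 4×6 boundary matrix has rank 3 and Smith normal form diag(1,1,1).

Boundary ∂_2: C_2 → C_1 acts by ∂[p,q,r] = [q,r] − [p,r] + [p,q]. For instance
  ∂[v_0,v_2,v_3] = [v_2,v_3] − [v_0,v_3] + [v_0,v_2],
  ∂[v_0,v_1,v_3] = [v_1,v_3] − [v_0,v_3] + [v_0,v_1].
As a 6×4 matrix over Z this has rank 3, with invariant factors (1,1,1).

From H_k ≅ ker(∂_k) / im(∂_{k+1}) we obtain:

  H_0: rank C_0 − rank ∂_1 = 4 − 3 = 1, and the invariant factors of ∂_1 are all 1, so H_0 = Z.
  H_1: rank ker ∂_1 − rank ∂_2 = (6 − 3) − 3 = 0, and the invariant factors of ∂_2 are all 1, so H_1 = 0.
  H_2: rank ker ∂_2 − rank ∂_3 = (4 − 3) − 0 = 1, and there is no ∂_3, so H_2 = Z.

Hence the Betti numbers are b_0 = 1, b_1 = 0, b_2 = 1.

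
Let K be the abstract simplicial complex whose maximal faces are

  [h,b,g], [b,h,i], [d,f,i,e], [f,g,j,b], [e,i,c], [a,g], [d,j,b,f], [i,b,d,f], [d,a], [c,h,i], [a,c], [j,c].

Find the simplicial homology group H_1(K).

We work with the vertex ordering a < b < c < d < e < f < g < h < i < j. The simplices of K, each written with vertices in increasing order, are:

  0-simplices (10): a, b, c, d, e, f, g, h, i, j
  1-simplices (25): ac, ad, ag, bd, bf, bg, bh, bi, bj, ce, ch, ci, cj, de, df, di, dj, ef, ei, fg, fi, fj, gh, gj, hi
  2-simplices (17): bdf, bdi, bdj, bfg, bfi, bfj, bgh, bgj, bhi, cei, chi, def, dei, dfi, dfj, efi, fgj
  3-simplices (4): bdfi, bdfj, bfgj, defi

so the chain groups are C_0 ≅ Z^10, C_1 ≅ Z^25, C_2 ≅ Z^17, C_3 ≅ Z^4.

Boundary ∂_1: C_1 → C_0 maps an edge to its endpoints' difference, ∂[p,q] = q − p. For instance
  ∂gj = j − g.
As a 10×25 matrix over Z this has rank 9, with invariant factors (1,1,1,1,1,1,1,1,1).

∂_2: C_2 → C_1 acts by ∂[p,q,r] = [q,r] − [p,r] + [p,q]. For instance
  ∂bhi = hi − bi + bh,
  ∂bgh = gh − bh + bg.
As a 25×17 matrix over Z this has rank 13, with invariant factors (1,1,1,1,1,1,1,1,1,1,1,1,1).

∂_3: C_3 → C_2 sends each 3-simplex σ to the alternating sum Σ_i (−1)^i (σ with its i-th vertex removed). For instance
  ∂defi = efi − dfi + dei − def,
  ∂bdfi = dfi − bfi + bdi − bdf.
The 17×4 boundary matrix has rank 4 and Smith normal form diag(1,1,1,1).

Reading off H_k = ker ∂_k / im ∂_{k+1}:

  H_1: rank ker ∂_1 − rank ∂_2 = (25 − 9) − 13 = 3, and the invariant factors of ∂_2 are all 1, so H_1 ≅ Z^3.

H_1 = Z^3.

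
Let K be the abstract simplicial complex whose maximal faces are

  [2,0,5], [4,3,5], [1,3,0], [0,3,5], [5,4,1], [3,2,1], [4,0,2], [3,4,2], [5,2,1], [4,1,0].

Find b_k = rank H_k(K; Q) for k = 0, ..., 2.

We work with the vertex ordering 0 < 1 < 2 < 3 < 4 < 5. The simplices of K, each written with vertices in increasing order, are:

  0-simplices (6): [0], [1], [2], [3], [4], [5]
  1-simplices (15): [0,1], [0,2], [0,3], [0,4], [0,5], [1,2], [1,3], [1,4], [1,5], [2,3], [2,4], [2,5], [3,4], [3,5], [4,5]
  2-simplices (10): [0,1,3], [0,1,4], [0,2,4], [0,2,5], [0,3,5], [1,2,3], [1,2,5], [1,4,5], [2,3,4], [3,4,5]

so the chain groups are C_0 ≅ Z^6, C_1 ≅ Z^15, C_2 ≅ Z^10.

∂_1: C_1 → C_0 maps an edge to its endpoints' difference, ∂[p,q] = q − p. For instance
  ∂[1,2] = [2] − [1].
The 6×15 boundary matrix has rank 5 and Smith normal form diag(1,1,1,1,1).

The boundary map ∂_2: C_2 → C_1 maps a triangle to the signed sum of its edges. For instance
  ∂[0,2,4] = [2,4] − [0,4] + [0,2],
  ∂[0,3,5] = [3,5] − [0,5] + [0,3].
This gives a 15×10 integer matrix of rank 10; reducing to Smith normal form yields diagonal entries (1,1,1,1,1,1,1,1,1,2).

Reading off H_k = ker ∂_k / im ∂_{k+1}:

  H_0: rank C_0 − rank ∂_1 = 6 − 5 = 1, and the invariant factors of ∂_1 are all 1, so H_0 = Z.
  H_1: rank ker ∂_1 − rank ∂_2 = (15 − 5) − 10 = 0, and ∂_2 has invariant factor 2 > 1, so H_1 = Z/2.
  H_2: rank ker ∂_2 − rank ∂_3 = (10 − 10) − 0 = 0, and there is no ∂_3, so H_2 = 0.

Hence the Betti numbers are b_0 = 1, b_1 = 0, b_2 = 0.

b_0 = 1, b_1 = 0, b_2 = 0.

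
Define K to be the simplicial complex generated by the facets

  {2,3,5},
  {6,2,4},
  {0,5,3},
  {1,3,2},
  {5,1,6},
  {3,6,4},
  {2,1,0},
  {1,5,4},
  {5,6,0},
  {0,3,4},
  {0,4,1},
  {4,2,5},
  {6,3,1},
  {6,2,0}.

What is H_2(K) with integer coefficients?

H_2 ≅ Z.

We work with the vertex ordering 0 < 1 < 2 < 3 < 4 < 5 < 6. The simplices of K, each written with vertices in increasing order, are:

  0-simplices (7): [0], [1], [2], [3], [4], [5], [6]
  1-simplices (21): [0,1], [0,2], [0,3], [0,4], [0,5], [0,6], [1,2], [1,3], [1,4], [1,5], [1,6], [2,3], [2,4], [2,5], [2,6], [3,4], [3,5], [3,6], [4,5], [4,6], [5,6]
  2-simplices (14): [0,1,2], [0,1,4], [0,2,6], [0,3,4], [0,3,5], [0,5,6], [1,2,3], [1,3,6], [1,4,5], [1,5,6], [2,3,5], [2,4,5], [2,4,6], [3,4,6]

so the chain groups are C_0 ≅ Z^7, C_1 ≅ Z^21, C_2 ≅ Z^14.

Boundary ∂_1: C_1 → C_0 sends each edge [p,q] (with p < q) to q − p.
The 7×21 boundary matrix has rank 6 and Smith normal form diag(1,1,1,1,1,1).

The boundary map ∂_2: C_2 → C_1 acts by ∂[p,q,r] = [q,r] − [p,r] + [p,q]. For instance
  ∂[0,3,4] = [3,4] − [0,4] + [0,3],
  ∂[1,5,6] = [5,6] − [1,6] + [1,5].
The 21×14 boundary matrix has rank 13 and Smith normal form diag(1,1,1,1,1,1,1,1,1,1,1,1,1).

Computing H_k = (kernel of ∂_k) / (image of ∂_{k+1}):

  H_2: rank ker ∂_2 − rank ∂_3 = (14 − 13) − 0 = 1, and there is no ∂_3, so H_2 = Z.

(K is a triangulation of the torus T^2.)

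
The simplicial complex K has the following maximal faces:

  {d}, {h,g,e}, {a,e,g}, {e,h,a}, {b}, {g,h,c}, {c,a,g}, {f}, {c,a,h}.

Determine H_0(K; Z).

H_0 = Z^4.

Order the vertices as a < b < c < d < e < f < g < h. Listing each simplex with vertices in this order, K has dimension 2 with simplices:

  0-simplices (8): a, b, c, d, e, f, g, h
  1-simplices (9): ac, ae, ag, ah, cg, ch, eg, eh, gh
  2-simplices (6): acg, ach, aeg, aeh, cgh, egh

Hence C_0 ≅ Z^8, C_1 ≅ Z^9, C_2 ≅ Z^6.

∂_1: C_1 → C_0 is given by ∂[p,q] = [q] − [p].
The resulting 8×9 matrix has rank 4, and its Smith normal form has invariant factors (1,1,1,1).

The boundary map ∂_2: C_2 → C_1 sends each 2-simplex [p,q,r] to [q,r] − [p,r] + [p,q]. For instance
  ∂ach = ch − ah + ac,
  ∂cgh = gh − ch + cg.
The 9×6 boundary matrix has rank 5 and Smith normal form diag(1,1,1,1,1).

Now H_k = ker ∂_k / im ∂_{k+1}, so:

  H_0: rank C_0 − rank ∂_1 = 8 − 4 = 4, and the invariant factors of ∂_1 are all 1, so H_0 = Z^4.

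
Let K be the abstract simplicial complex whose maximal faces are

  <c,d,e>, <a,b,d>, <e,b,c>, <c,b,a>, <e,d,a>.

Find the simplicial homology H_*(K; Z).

We work with the vertex ordering a < b < c < d < e. The simplices of K, each written with vertices in increasing order, are:

  0-simplices (5): a, b, c, d, e
  1-simplices (10): ab, ac, ad, ae, bc, bd, be, cd, ce, de
  2-simplices (5): abc, abd, ade, bce, cde

Hence C_0 ≅ Z^5, C_1 ≅ Z^10, C_2 ≅ Z^5.

∂_1: C_1 → C_0 sends each edge [p,q] (with p < q) to q − p.
The resulting 5×10 matrix has rank 4, and its Smith normal form has invariant factors (1,1,1,1).

∂_2: C_2 → C_1 sends each 2-simplex [p,q,r] to [q,r] − [p,r] + [p,q]. For instance
  ∂ade = de − ae + ad,
  ∂bce = ce − be + bc.
As a 10×5 matrix over Z this has rank 5, with invariant factors (1,1,1,1,1).

From H_k ≅ ker(∂_k) / im(∂_{k+1}) we obtain:

  H_0: rank C_0 − rank ∂_1 = 5 − 4 = 1, and the invariant factors of ∂_1 are all 1, so H_0 = Z.
  H_1: rank ker ∂_1 − rank ∂_2 = (10 − 4) − 5 = 1, and the invariant factors of ∂_2 are all 1, so H_1 = Z.
  H_2: rank ker ∂_2 − rank ∂_3 = (5 − 5) − 0 = 0, and there is no ∂_3, so H_2 = 0.

(K is a triangulation of the Möbius band.)

H_0 = Z,  H_1 = Z,  H_2 = 0.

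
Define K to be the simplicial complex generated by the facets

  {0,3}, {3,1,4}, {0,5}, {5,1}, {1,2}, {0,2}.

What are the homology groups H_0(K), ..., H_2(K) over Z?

H_0 = Z,  H_1 = Z^2,  H_2 = 0.

Fix the vertex order 0 < 1 < 2 < 3 < 4 < 5 and write every simplex with vertices in increasing order. Then dim K = 2 and the simplices of K are:

  0-simplices (6): [0], [1], [2], [3], [4], [5]
  1-simplices (8): [0,2], [0,3], [0,5], [1,2], [1,3], [1,4], [1,5], [3,4]
  2-simplices (1): [1,3,4]

so the chain groups are C_0 ≅ Z^6, C_1 ≅ Z^8, C_2 ≅ Z^1.

The boundary map ∂_1: C_1 → C_0 is given by ∂[p,q] = [q] − [p]. For instance
  ∂[0,3] = [3] − [0].
The 6×8 boundary matrix has rank 5 and Smith normal form diag(1,1,1,1,1).

The boundary map ∂_2: C_2 → C_1 acts by ∂[p,q,r] = [q,r] − [p,r] + [p,q]. For instance
  ∂[1,3,4] = [3,4] − [1,4] + [1,3].
This gives a 8×1 integer matrix of rank 1; reducing to Smith normal form yields diagonal entries (1).

From H_k ≅ ker(∂_k) / im(∂_{k+1}) we obtain:

  H_0: rank C_0 − rank ∂_1 = 6 − 5 = 1, and the invariant factors of ∂_1 are all 1, so H_0 = Z.
  H_1: rank ker ∂_1 − rank ∂_2 = (8 − 5) − 1 = 2, and the invariant factors of ∂_2 are all 1, so H_1 = Z^2.
  H_2: rank ker ∂_2 − rank ∂_3 = (1 − 1) − 0 = 0, and there is no ∂_3, so H_2 = 0.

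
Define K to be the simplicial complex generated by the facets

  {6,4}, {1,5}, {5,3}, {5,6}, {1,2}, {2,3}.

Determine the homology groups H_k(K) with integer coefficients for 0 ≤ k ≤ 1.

Order the vertices as 1 < 2 < 3 < 4 < 5 < 6. Listing each simplex with vertices in this order, K has dimension 1 with simplices:

  0-simplices (6): [1], [2], [3], [4], [5], [6]
  1-simplices (6): [1,2], [1,5], [2,3], [3,5], [4,6], [5,6]

so the chain groups are C_0 ≅ Z^6, C_1 ≅ Z^6.

∂_1: C_1 → C_0 sends each edge [p,q] (with p < q) to q − p.
The 6×6 boundary matrix has rank 5 and Smith normal form diag(1,1,1,1,1).

Now H_k = ker ∂_k / im ∂_{k+1}, so:

  H_0: rank C_0 − rank ∂_1 = 6 − 5 = 1, and the invariant factors of ∂_1 are all 1, so H_0 = Z.
  H_1: rank ker ∂_1 − rank ∂_2 = (6 − 5) − 0 = 1, and there is no ∂_2, so H_1 = Z.

H_0 ≅ Z,  H_1 ≅ Z.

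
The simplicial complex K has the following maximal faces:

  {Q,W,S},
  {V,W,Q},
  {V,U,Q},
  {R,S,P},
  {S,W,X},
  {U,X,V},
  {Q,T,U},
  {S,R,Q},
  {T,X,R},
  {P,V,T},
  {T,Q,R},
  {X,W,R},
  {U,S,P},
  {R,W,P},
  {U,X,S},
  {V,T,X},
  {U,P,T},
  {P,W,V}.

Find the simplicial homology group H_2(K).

Take the total order P < Q < R < S < T < U < V < W < X on the vertex set. Then K (dimension 2) consists of the simplices:

  0-simplices (9): P, Q, R, S, T, U, V, W, X
  1-simplices (27): PR, PS, PT, PU, PV, PW, QR, QS, QT, QU, QV, QW, RS, RT, RW, RX, SU, SW, SX, TU, TV, TX, UV, UX, VW, VX, WX
  2-simplices (18): PRS, PRW, PSU, PTU, PTV, PVW, QRS, QRT, QSW, QTU, QUV, QVW, RTX, RWX, SUX, SWX, TVX, UVX

giving chain groups C_0 ≅ Z^9, C_1 ≅ Z^27, C_2 ≅ Z^18.

The boundary map ∂_1: C_1 → C_0 is given by ∂[p,q] = [q] − [p]. For instance
  ∂PV = V − P.
The 9×27 boundary matrix has rank 8 and Smith normal form diag(1,1,1,1,1,1,1,1).

Boundary ∂_2: C_2 → C_1 acts by ∂[p,q,r] = [q,r] − [p,r] + [p,q]. For instance
  ∂QSW = SW − QW + QS,
  ∂QRT = RT − QT + QR.
The 27×18 boundary matrix has rank 18 and Smith normal form diag(1,1,1,1,1,1,1,1,1,1,1,1,1,1,1,1,1,2).

Computing H_k = (kernel of ∂_k) / (image of ∂_{k+1}):

  H_2: rank ker ∂_2 − rank ∂_3 = (18 − 18) − 0 = 0, and there is no ∂_3, so H_2 = 0.

H_2 = 0.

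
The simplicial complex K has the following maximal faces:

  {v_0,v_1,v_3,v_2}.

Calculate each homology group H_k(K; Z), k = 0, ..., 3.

We work with the vertex ordering v_0 < v_1 < v_2 < v_3. The simplices of K, each written with vertices in increasing order, are:

  0-simplices (4): [v_0], [v_1], [v_2], [v_3]
  1-simplices (6): [v_0,v_1], [v_0,v_2], [v_0,v_3], [v_1,v_2], [v_1,v_3], [v_2,v_3]
  2-simplices (4): [v_0,v_1,v_2], [v_0,v_1,v_3], [v_0,v_2,v_3], [v_1,v_2,v_3]
  3-simplices (1): [v_0,v_1,v_2,v_3]

giving chain groups C_0 ≅ Z^4, C_1 ≅ Z^6, C_2 ≅ Z^4, C_3 ≅ Z^1.

Boundary ∂_1: C_1 → C_0 is given by ∂[p,q] = [q] − [p]. For instance
  ∂[v_2,v_3] = [v_3] − [v_2].
This gives a 4×6 integer matrix of rank 3; reducing to Smith normal form yields diagonal entries (1,1,1).

Boundary ∂_2: C_2 → C_1 maps a triangle to the signed sum of its edges. For instance
  ∂[v_0,v_2,v_3] = [v_2,v_3] − [v_0,v_3] + [v_0,v_2],
  ∂[v_1,v_2,v_3] = [v_2,v_3] − [v_1,v_3] + [v_1,v_2].
This gives a 6×4 integer matrix of rank 3; reducing to Smith normal form yields diagonal entries (1,1,1).

The boundary map ∂_3: C_3 → C_2 sends each 3-simplex σ to the alternating sum Σ_i (−1)^i (σ with its i-th vertex removed). For instance
  ∂[v_0,v_1,v_2,v_3] = [v_1,v_2,v_3] − [v_0,v_2,v_3] + [v_0,v_1,v_3] − [v_0,v_1,v_2].
This gives a 4×1 integer matrix of rank 1; reducing to Smith normal form yields diagonal entries (1).

Computing H_k = (kernel of ∂_k) / (image of ∂_{k+1}):

  H_0: rank C_0 − rank ∂_1 = 4 − 3 = 1, and the invariant factors of ∂_1 are all 1, so H_0 = Z.
  H_1: rank ker ∂_1 − rank ∂_2 = (6 − 3) − 3 = 0, and the invariant factors of ∂_2 are all 1, so H_1 = 0.
  H_2: rank ker ∂_2 − rank ∂_3 = (4 − 3) − 1 = 0, and the invariant factors of ∂_3 are all 1, so H_2 = 0.
  H_3: rank ker ∂_3 − rank ∂_4 = (1 − 1) − 0 = 0, and there is no ∂_4, so H_3 = 0.

As a check, the Euler characteristic is 4 − 6 + 4 − 1 = 1, which agrees with 1 − 0 + 0 − 0 = 1.

H_0 ≅ Z,  H_1 = 0,  H_2 = 0,  H_3 = 0.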